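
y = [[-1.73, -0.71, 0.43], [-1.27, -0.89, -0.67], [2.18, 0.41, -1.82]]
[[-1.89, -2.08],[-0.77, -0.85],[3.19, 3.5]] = y @ [[1.08,1.19],[-0.28,-0.31],[-0.52,-0.57]]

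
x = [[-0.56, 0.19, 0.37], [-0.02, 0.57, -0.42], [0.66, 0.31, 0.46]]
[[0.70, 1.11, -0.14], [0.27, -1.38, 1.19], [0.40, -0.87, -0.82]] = x @ [[-0.40, -1.58, -0.52], [1.02, -1.47, 0.87], [0.75, 1.37, -1.62]]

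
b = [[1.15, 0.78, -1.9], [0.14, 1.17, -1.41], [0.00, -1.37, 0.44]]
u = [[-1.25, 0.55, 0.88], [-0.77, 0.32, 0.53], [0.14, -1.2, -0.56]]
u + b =[[-0.1,  1.33,  -1.02], [-0.63,  1.49,  -0.88], [0.14,  -2.57,  -0.12]]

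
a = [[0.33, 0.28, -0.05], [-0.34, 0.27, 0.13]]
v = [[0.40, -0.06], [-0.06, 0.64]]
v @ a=[[0.15, 0.10, -0.03],[-0.24, 0.16, 0.09]]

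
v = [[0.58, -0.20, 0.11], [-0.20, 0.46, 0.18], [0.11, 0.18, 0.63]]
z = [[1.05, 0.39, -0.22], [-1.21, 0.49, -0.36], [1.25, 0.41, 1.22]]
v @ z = [[0.99, 0.17, 0.08], [-0.54, 0.22, 0.1], [0.69, 0.39, 0.68]]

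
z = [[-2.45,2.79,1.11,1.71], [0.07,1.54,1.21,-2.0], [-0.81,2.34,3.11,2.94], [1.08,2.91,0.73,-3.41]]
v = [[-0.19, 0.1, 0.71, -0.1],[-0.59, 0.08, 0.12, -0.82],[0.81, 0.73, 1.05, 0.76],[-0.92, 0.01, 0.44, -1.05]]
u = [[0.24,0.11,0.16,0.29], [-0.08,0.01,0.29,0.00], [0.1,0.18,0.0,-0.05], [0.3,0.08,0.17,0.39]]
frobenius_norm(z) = 8.49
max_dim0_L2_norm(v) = 1.54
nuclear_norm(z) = 14.28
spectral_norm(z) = 6.22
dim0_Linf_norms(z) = [2.45, 2.91, 3.11, 3.41]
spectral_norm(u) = 0.68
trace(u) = 0.64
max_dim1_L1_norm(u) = 0.94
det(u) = 0.00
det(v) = -0.01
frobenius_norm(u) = 0.77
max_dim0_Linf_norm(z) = 3.41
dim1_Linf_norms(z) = [2.79, 2.0, 3.11, 3.41]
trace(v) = -0.11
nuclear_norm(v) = 3.85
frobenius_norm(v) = 2.57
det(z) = -46.98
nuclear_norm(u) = 1.19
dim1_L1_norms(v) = [1.1, 1.61, 3.35, 2.42]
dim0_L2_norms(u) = [0.4, 0.23, 0.37, 0.49]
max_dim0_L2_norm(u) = 0.49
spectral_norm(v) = 2.10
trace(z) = -1.21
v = z @ u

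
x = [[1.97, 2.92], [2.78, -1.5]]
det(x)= -11.073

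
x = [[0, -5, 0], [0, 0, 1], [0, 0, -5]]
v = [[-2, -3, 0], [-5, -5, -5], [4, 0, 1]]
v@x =[[0, 10, -3], [0, 25, 20], [0, -20, -5]]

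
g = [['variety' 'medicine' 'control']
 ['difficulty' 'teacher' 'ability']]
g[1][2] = 'ability'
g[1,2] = 'ability'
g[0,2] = 'control'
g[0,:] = ['variety', 'medicine', 'control']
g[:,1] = ['medicine', 'teacher']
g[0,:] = ['variety', 'medicine', 'control']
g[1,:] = ['difficulty', 'teacher', 'ability']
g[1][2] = 'ability'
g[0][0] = 'variety'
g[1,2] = 'ability'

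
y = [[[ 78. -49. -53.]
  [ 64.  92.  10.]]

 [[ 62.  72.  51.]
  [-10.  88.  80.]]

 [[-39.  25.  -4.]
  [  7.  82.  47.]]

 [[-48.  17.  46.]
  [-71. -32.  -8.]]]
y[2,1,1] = 82.0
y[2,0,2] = -4.0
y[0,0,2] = -53.0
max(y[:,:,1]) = 92.0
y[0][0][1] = -49.0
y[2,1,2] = 47.0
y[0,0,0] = 78.0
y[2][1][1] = 82.0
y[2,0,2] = -4.0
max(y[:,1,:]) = 92.0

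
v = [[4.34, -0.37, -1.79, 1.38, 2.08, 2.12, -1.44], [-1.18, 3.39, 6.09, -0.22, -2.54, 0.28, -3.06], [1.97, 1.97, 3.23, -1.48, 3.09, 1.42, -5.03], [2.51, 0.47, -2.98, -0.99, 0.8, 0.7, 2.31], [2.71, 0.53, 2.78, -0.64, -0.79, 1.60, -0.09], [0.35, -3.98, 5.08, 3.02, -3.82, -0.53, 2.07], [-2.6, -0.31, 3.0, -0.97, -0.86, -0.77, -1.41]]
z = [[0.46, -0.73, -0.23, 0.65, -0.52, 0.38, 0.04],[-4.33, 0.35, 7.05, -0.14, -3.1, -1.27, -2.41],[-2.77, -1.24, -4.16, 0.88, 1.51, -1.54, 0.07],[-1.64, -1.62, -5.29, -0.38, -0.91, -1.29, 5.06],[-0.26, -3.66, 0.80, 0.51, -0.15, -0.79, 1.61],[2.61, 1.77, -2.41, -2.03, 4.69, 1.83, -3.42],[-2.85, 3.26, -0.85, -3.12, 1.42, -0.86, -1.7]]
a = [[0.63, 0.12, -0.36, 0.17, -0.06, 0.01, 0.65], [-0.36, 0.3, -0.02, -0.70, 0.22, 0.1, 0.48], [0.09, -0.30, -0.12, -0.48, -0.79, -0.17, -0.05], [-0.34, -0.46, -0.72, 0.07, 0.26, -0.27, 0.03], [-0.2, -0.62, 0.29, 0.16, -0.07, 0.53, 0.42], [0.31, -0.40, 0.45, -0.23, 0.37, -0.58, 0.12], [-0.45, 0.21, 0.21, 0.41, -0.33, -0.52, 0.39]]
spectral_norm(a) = 1.01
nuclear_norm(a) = 6.99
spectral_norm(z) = 11.45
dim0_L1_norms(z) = [14.92, 12.63, 20.79, 7.71, 12.3, 7.96, 14.31]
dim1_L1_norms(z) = [3.01, 18.65, 12.17, 16.19, 7.78, 18.76, 14.06]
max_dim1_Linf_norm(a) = 0.79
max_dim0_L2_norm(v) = 10.11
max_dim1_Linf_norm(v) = 6.09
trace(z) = -3.75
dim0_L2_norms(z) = [6.66, 5.65, 10.11, 3.93, 6.08, 3.24, 6.97]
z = a @ v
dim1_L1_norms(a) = [2.0, 2.18, 2.0, 2.15, 2.29, 2.46, 2.52]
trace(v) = 7.24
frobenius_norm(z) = 17.03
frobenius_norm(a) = 2.64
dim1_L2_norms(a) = [1.0, 1.0, 1.0, 1.0, 1.0, 1.0, 1.0]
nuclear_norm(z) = 34.78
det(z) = 608.00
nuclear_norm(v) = 34.80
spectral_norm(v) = 11.45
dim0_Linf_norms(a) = [0.63, 0.62, 0.72, 0.7, 0.79, 0.58, 0.65]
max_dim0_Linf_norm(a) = 0.79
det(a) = 0.99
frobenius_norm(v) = 17.03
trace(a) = 0.62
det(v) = 643.60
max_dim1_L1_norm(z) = 18.76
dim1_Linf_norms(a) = [0.65, 0.7, 0.79, 0.72, 0.62, 0.58, 0.52]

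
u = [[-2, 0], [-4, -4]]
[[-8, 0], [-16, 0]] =u@[[4, 0], [0, 0]]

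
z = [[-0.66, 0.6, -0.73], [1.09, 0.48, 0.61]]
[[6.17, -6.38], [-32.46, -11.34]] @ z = [[-11.03, 0.64, -8.4], [9.06, -24.92, 16.78]]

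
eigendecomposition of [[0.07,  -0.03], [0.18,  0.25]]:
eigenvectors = [[-0.62, 0.21], [0.79, -0.98]]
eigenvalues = [0.11, 0.21]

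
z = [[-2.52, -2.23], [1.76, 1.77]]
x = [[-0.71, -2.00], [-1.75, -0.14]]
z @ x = [[5.69,5.35], [-4.35,-3.77]]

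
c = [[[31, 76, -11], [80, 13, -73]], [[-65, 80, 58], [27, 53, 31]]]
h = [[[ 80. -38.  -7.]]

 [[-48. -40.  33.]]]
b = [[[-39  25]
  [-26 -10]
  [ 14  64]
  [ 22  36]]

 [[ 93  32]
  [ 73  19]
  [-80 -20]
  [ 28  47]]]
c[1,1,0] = 27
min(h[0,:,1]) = -38.0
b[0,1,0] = -26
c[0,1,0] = 80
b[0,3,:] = [22, 36]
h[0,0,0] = 80.0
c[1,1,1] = 53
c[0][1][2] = -73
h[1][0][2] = 33.0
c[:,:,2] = [[-11, -73], [58, 31]]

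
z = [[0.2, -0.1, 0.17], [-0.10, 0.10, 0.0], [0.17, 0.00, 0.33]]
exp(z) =[[1.25, -0.12, 0.22],  [-0.12, 1.11, -0.01],  [0.22, -0.01, 1.41]]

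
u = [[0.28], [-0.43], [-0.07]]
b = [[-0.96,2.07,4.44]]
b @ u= [[-1.47]]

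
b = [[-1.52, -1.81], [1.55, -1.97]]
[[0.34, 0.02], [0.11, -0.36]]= b@[[-0.08,-0.12], [-0.12,0.09]]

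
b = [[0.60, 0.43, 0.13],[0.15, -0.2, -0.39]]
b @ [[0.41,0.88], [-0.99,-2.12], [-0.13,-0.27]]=[[-0.2,  -0.42], [0.31,  0.66]]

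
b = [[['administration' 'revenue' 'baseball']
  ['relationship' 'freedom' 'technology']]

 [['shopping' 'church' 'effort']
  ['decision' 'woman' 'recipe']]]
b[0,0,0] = 'administration'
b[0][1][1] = 'freedom'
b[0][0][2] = 'baseball'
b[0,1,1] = 'freedom'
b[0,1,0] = 'relationship'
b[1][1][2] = 'recipe'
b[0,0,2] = 'baseball'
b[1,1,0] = 'decision'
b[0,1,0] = 'relationship'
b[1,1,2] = 'recipe'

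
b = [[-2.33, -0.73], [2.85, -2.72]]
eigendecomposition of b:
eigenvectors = [[(0.06+0.45j),0.06-0.45j], [(0.89+0j),0.89-0.00j]]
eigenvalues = [(-2.53+1.43j), (-2.53-1.43j)]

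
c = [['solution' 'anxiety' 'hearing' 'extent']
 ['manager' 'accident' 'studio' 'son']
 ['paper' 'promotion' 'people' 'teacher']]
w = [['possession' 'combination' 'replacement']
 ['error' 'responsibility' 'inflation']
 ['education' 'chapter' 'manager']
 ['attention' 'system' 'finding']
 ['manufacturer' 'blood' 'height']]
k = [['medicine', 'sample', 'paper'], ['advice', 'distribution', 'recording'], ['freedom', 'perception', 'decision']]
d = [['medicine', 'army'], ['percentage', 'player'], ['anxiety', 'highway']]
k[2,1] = 'perception'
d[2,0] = 'anxiety'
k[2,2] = 'decision'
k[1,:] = ['advice', 'distribution', 'recording']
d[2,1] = 'highway'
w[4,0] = 'manufacturer'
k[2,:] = ['freedom', 'perception', 'decision']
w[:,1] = ['combination', 'responsibility', 'chapter', 'system', 'blood']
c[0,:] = ['solution', 'anxiety', 'hearing', 'extent']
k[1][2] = 'recording'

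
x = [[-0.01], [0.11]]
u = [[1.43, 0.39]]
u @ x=[[0.03]]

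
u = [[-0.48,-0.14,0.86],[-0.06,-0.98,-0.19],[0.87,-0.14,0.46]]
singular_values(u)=[1.0, 1.0, 0.99]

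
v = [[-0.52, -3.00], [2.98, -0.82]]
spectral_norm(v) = 3.21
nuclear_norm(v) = 6.13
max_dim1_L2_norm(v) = 3.09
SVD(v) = [[0.65,  0.76], [0.76,  -0.65]] @ diag([3.214480479814901, 2.913814552247443]) @ [[0.6, -0.80],[-0.8, -0.60]]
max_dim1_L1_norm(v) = 3.8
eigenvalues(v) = [(-0.67+2.99j), (-0.67-2.99j)]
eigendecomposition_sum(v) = [[-0.26+1.51j, -1.50-0.34j],[1.49+0.33j, -0.41+1.48j]] + [[-0.26-1.51j, -1.50+0.34j], [(1.49-0.33j), (-0.41-1.48j)]]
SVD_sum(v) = [[1.25, -1.68], [1.46, -1.96]] + [[-1.77, -1.32], [1.52, 1.14]]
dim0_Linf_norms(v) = [2.98, 3.0]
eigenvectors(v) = [[(0.71+0j),(0.71-0j)], [0.04-0.71j,(0.04+0.71j)]]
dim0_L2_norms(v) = [3.03, 3.11]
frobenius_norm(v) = 4.34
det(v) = 9.37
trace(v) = -1.34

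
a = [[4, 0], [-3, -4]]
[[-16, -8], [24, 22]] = a @ [[-4, -2], [-3, -4]]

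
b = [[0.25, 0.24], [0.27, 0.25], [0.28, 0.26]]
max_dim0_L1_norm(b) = 0.8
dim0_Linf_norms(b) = [0.28, 0.26]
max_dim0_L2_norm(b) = 0.46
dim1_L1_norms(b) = [0.49, 0.52, 0.54]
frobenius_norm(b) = 0.63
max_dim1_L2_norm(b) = 0.38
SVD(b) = [[-0.55, 0.83], [-0.58, -0.43], [-0.6, -0.34]] @ diag([0.6336202872299102, 0.005033051826295517]) @ [[-0.73, -0.68],  [-0.68, 0.73]]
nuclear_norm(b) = 0.64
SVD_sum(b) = [[0.25, 0.24], [0.27, 0.25], [0.28, 0.26]] + [[-0.00, 0.0], [0.00, -0.00], [0.00, -0.00]]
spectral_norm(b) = 0.63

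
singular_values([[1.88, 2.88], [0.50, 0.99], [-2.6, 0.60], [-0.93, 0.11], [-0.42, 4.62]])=[5.59, 3.36]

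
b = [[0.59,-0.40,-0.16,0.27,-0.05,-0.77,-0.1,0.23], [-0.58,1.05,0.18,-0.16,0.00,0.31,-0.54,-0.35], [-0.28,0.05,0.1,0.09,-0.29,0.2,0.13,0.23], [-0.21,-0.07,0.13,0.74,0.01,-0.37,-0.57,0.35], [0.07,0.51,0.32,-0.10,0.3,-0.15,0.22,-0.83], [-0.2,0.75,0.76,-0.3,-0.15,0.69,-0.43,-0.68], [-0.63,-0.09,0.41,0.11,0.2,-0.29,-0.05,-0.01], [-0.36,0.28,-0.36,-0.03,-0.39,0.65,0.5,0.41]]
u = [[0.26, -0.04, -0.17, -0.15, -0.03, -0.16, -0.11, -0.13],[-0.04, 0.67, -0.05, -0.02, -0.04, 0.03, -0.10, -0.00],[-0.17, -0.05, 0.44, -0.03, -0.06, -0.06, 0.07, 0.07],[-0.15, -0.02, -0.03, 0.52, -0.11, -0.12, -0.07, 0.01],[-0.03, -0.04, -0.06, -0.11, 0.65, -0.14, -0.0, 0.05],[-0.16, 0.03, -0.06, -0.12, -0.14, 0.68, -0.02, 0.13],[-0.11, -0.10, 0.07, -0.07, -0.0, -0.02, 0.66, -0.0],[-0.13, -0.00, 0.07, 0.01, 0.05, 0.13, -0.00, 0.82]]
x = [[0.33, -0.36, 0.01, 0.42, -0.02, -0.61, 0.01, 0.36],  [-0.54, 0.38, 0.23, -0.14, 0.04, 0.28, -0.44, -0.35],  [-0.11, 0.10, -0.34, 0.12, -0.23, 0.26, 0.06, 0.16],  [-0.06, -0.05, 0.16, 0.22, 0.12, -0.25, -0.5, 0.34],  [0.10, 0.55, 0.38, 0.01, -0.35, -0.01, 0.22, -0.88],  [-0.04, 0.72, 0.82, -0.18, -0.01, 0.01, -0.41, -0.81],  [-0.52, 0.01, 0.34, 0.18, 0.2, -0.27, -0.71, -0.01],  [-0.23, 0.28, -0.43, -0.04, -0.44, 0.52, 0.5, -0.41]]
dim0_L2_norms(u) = [0.42, 0.68, 0.49, 0.57, 0.68, 0.74, 0.68, 0.84]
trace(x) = -0.87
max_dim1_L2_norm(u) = 0.84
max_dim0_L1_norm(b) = 3.43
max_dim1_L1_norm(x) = 3.0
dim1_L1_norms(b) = [2.57, 3.17, 1.37, 2.45, 2.5, 3.96, 1.79, 2.98]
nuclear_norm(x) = 5.63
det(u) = -0.00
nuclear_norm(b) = 7.25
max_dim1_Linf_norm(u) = 0.82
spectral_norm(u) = 0.97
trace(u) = 4.70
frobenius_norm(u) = 1.84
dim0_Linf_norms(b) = [0.63, 1.05, 0.76, 0.74, 0.39, 0.77, 0.57, 0.83]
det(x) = 0.00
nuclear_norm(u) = 4.71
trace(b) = 3.83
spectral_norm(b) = 2.30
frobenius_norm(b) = 3.23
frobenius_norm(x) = 2.89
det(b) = -0.01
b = u + x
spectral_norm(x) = 2.02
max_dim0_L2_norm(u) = 0.84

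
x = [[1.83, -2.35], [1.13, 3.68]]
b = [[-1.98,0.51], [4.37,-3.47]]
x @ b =[[-13.89, 9.09], [13.84, -12.19]]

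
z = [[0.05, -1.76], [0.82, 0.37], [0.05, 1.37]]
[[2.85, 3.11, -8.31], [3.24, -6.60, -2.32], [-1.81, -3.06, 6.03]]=z @ [[4.62, -7.16, -4.90], [-1.49, -1.97, 4.58]]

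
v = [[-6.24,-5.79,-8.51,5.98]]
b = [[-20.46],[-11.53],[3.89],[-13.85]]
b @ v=[[127.67, 118.46, 174.11, -122.35], [71.95, 66.76, 98.12, -68.95], [-24.27, -22.52, -33.1, 23.26], [86.42, 80.19, 117.86, -82.82]]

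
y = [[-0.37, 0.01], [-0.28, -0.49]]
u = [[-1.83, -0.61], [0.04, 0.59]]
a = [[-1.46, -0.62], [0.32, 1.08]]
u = y + a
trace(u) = -1.24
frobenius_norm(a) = 1.95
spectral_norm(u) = 1.94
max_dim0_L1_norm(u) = 1.87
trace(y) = -0.86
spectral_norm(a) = 1.79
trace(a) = -0.38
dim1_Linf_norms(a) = [1.46, 1.08]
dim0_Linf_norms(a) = [1.46, 1.08]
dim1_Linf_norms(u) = [1.83, 0.59]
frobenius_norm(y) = 0.67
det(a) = -1.38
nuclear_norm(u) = 2.49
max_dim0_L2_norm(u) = 1.83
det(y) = 0.18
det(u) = -1.06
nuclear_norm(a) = 2.56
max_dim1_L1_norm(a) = 2.08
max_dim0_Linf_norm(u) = 1.83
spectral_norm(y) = 0.60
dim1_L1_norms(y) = [0.38, 0.77]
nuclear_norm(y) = 0.91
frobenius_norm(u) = 2.02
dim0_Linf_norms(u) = [1.83, 0.61]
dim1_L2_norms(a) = [1.59, 1.13]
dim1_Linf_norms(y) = [0.37, 0.49]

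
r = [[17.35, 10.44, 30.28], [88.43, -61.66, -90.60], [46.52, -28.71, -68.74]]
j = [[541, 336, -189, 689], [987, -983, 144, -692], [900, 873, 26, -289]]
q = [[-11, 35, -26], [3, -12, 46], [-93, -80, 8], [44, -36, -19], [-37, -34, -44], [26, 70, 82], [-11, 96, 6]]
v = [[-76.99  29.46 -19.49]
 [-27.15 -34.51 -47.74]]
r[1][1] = -61.66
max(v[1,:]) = -27.15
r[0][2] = 30.28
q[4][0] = -37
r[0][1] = 10.44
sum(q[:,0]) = -79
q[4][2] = -44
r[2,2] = -68.74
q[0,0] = -11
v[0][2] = -19.49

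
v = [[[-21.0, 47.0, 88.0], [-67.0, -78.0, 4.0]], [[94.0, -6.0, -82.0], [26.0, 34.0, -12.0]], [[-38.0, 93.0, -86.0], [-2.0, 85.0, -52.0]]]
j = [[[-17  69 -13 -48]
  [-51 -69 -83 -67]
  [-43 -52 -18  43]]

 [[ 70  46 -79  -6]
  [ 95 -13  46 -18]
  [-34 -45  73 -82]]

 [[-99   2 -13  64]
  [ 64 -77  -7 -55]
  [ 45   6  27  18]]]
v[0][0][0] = -21.0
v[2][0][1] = 93.0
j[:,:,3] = [[-48, -67, 43], [-6, -18, -82], [64, -55, 18]]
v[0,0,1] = 47.0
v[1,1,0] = 26.0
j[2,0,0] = -99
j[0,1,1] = -69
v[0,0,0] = -21.0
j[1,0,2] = -79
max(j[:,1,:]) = 95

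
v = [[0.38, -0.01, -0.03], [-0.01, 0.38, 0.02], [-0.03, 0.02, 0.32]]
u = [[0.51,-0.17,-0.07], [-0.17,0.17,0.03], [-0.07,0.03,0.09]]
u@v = [[0.20, -0.07, -0.04], [-0.07, 0.07, 0.02], [-0.03, 0.01, 0.03]]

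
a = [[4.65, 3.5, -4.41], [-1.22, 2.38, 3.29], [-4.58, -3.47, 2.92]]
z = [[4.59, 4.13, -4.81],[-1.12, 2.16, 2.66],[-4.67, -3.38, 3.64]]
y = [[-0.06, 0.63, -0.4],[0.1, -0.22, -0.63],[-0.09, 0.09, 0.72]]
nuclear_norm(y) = 1.72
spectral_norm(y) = 1.04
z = a + y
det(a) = -21.61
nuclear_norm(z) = 14.50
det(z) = -23.84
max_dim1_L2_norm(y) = 0.75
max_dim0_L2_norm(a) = 6.64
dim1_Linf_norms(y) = [0.63, 0.63, 0.72]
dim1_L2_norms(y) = [0.75, 0.67, 0.73]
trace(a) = 9.95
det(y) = 0.00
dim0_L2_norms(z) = [6.64, 5.76, 6.59]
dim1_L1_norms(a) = [12.56, 6.89, 10.97]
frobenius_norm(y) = 1.25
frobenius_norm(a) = 10.62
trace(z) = 10.39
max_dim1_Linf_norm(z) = 4.81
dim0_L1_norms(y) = [0.25, 0.94, 1.75]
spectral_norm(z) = 10.43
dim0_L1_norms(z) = [10.38, 9.67, 11.11]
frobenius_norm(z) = 10.99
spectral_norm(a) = 9.82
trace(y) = 0.44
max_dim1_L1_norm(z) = 13.53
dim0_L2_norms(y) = [0.15, 0.67, 1.04]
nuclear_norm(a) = 14.38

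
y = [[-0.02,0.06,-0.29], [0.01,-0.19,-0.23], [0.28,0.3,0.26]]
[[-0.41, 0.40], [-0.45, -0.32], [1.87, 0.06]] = y@[[4.38, -1.77],  [1.01, 2.48],  [1.32, -0.73]]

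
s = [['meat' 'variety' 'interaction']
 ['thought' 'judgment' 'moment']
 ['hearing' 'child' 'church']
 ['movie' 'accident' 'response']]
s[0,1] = 'variety'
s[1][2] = 'moment'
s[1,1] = 'judgment'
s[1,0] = 'thought'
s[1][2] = 'moment'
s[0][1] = 'variety'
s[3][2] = 'response'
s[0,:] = ['meat', 'variety', 'interaction']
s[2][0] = 'hearing'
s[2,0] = 'hearing'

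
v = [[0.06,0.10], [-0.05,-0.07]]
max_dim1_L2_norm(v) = 0.12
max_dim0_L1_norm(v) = 0.17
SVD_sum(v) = [[0.06, 0.10], [-0.05, -0.07]] + [[-0.00, 0.0], [-0.0, 0.00]]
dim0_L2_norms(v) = [0.08, 0.12]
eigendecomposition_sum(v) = [[(0.03+0.02j), 0.05+0.01j],[(-0.02-0j), (-0.04+0.01j)]] + [[(0.03-0.02j), (0.05-0.01j)], [(-0.02+0j), -0.04-0.01j]]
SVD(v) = [[-0.81, 0.59], [0.59, 0.81]] @ diag([0.14480842327778515, 0.005524540505943945]) @ [[-0.54, -0.84], [-0.84, 0.54]]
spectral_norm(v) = 0.14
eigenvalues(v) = [(-0.01+0.03j), (-0.01-0.03j)]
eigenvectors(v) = [[0.82+0.00j, (0.82-0j)],[(-0.53+0.23j), (-0.53-0.23j)]]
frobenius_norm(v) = 0.14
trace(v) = -0.01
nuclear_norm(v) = 0.15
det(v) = 0.00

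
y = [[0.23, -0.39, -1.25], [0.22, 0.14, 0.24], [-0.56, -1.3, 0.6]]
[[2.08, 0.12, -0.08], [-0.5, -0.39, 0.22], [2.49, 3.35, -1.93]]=y@[[0.21, -0.89, 0.47], [-2.41, -2.02, 1.18], [-0.87, 0.37, -0.22]]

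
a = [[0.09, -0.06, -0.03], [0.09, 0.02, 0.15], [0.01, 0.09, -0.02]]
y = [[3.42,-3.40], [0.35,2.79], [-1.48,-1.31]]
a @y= [[0.33, -0.43], [0.09, -0.45], [0.10, 0.24]]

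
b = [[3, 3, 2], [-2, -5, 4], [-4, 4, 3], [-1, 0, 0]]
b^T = [[3, -2, -4, -1], [3, -5, 4, 0], [2, 4, 3, 0]]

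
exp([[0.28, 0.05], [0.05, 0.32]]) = [[1.32, 0.07], [0.07, 1.38]]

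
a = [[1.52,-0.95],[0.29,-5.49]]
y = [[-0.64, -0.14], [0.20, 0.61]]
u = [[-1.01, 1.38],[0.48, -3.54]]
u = y @ a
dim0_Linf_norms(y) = [0.64, 0.61]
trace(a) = -3.97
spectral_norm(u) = 3.89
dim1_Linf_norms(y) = [0.64, 0.61]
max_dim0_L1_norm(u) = 4.92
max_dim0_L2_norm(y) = 0.67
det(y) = -0.36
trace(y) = -0.03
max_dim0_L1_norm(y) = 0.84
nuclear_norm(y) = 1.25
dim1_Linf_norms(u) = [1.38, 3.54]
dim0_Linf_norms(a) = [1.52, 5.49]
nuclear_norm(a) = 7.04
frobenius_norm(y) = 0.92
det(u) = 2.91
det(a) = -8.07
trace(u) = -4.55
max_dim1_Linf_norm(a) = 5.49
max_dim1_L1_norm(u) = 4.02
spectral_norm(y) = 0.80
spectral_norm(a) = 5.60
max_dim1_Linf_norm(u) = 3.54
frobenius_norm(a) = 5.78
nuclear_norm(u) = 4.64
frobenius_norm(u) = 3.96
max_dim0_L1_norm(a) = 6.44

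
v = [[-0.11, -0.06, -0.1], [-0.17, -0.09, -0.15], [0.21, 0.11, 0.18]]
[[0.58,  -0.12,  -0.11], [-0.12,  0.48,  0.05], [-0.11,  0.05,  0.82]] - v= [[0.69, -0.06, -0.01],[0.05, 0.57, 0.2],[-0.32, -0.06, 0.64]]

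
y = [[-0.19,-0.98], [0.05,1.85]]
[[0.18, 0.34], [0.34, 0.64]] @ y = [[-0.02, 0.45], [-0.03, 0.85]]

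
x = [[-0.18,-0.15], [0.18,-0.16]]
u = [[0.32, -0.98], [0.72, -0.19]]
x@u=[[-0.17, 0.20],[-0.06, -0.15]]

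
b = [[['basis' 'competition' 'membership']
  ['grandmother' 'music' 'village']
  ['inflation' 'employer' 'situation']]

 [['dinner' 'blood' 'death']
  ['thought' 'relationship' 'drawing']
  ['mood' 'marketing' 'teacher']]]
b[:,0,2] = ['membership', 'death']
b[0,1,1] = 'music'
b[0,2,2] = 'situation'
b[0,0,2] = 'membership'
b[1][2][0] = 'mood'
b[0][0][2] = 'membership'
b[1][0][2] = 'death'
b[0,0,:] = ['basis', 'competition', 'membership']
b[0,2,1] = 'employer'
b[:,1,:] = [['grandmother', 'music', 'village'], ['thought', 'relationship', 'drawing']]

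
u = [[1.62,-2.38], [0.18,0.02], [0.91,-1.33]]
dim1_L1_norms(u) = [4.0, 0.2, 2.24]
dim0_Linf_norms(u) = [1.62, 2.38]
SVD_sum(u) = [[1.62, -2.38], [0.05, -0.07], [0.91, -1.33]] + [[-0.0, -0.00],[0.13, 0.09],[0.00, 0.0]]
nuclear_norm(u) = 3.46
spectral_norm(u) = 3.30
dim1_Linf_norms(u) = [2.38, 0.18, 1.33]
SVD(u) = [[-0.87,0.03], [-0.03,-1.0], [-0.49,-0.01]] @ diag([3.300455085146516, 0.1599882212242773]) @ [[-0.56, 0.83], [-0.83, -0.56]]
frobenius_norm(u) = 3.30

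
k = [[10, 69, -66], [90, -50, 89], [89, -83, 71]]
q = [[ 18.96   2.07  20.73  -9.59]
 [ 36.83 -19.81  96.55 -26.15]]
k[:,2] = [-66, 89, 71]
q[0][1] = 2.07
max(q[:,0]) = 36.83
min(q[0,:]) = -9.59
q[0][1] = 2.07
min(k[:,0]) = 10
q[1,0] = 36.83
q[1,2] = 96.55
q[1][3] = -26.15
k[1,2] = 89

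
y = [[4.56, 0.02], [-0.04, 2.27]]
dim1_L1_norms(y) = [4.58, 2.31]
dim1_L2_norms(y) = [4.56, 2.27]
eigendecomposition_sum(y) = [[4.56, 0.04], [-0.08, -0.0]] + [[-0.0, -0.02],[0.04, 2.27]]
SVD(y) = [[-1.00, 0.01], [0.01, 1.00]] @ diag([4.560175436343314, 2.2700881017641286]) @ [[-1.00, -0.0], [-0.0, 1.0]]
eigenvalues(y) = [4.56, 2.27]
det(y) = 10.35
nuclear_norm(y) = 6.83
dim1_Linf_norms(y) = [4.56, 2.27]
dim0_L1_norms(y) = [4.6, 2.29]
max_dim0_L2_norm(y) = 4.56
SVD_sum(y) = [[4.56, 0.0], [-0.04, -0.00]] + [[-0.00, 0.02], [-0.0, 2.27]]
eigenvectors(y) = [[1.0, -0.01],[-0.02, 1.00]]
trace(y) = 6.83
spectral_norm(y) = 4.56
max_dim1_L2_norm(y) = 4.56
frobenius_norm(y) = 5.09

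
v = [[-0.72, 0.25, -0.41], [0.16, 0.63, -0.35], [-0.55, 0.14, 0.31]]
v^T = [[-0.72,0.16,-0.55], [0.25,0.63,0.14], [-0.41,-0.35,0.31]]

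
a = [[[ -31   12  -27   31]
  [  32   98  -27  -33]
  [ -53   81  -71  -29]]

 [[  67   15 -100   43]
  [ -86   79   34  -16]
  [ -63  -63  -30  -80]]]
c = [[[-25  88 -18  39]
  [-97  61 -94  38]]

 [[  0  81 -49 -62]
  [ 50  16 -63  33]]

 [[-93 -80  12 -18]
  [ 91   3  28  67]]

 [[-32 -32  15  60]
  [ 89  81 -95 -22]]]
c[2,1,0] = 91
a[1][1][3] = -16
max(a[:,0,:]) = 67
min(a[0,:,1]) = 12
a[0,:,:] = [[-31, 12, -27, 31], [32, 98, -27, -33], [-53, 81, -71, -29]]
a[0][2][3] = -29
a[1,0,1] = 15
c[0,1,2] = -94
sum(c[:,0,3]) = 19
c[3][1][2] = -95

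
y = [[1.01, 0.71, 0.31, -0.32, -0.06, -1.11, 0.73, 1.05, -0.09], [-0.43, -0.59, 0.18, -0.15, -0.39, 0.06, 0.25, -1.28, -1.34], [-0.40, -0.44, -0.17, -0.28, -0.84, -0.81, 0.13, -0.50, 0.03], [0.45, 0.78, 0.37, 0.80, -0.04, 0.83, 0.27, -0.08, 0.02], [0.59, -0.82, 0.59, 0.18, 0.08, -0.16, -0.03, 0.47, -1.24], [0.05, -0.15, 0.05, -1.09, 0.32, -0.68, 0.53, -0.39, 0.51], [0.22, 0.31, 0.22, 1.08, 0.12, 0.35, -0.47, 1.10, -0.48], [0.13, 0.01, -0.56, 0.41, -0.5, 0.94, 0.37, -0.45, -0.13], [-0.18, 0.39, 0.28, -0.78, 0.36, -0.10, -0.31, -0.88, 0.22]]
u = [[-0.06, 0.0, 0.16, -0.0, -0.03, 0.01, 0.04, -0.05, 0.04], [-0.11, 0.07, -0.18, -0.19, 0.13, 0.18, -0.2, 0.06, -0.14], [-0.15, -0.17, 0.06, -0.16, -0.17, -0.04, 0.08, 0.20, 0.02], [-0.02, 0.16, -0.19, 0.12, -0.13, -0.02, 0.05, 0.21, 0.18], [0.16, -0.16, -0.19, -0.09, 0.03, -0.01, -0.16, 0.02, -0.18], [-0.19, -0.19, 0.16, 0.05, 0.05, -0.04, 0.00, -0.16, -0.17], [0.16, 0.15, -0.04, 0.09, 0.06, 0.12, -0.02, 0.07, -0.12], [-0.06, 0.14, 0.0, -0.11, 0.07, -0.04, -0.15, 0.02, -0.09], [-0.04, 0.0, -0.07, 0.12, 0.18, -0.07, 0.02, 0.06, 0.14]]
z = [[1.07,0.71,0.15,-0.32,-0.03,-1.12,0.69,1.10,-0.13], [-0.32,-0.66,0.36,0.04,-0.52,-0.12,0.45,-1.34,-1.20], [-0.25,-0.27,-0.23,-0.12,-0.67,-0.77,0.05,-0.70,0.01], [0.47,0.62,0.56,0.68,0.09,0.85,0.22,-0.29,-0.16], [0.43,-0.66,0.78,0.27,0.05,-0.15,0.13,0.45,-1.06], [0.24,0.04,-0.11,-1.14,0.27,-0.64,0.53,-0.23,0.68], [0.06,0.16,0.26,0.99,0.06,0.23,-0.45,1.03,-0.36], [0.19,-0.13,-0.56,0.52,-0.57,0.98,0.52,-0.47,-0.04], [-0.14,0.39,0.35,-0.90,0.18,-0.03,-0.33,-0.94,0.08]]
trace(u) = 0.32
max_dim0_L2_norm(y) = 2.36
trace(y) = -0.25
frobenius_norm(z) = 5.05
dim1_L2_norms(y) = [2.15, 2.06, 1.45, 1.54, 1.79, 1.57, 1.78, 1.41, 1.39]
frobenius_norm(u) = 1.06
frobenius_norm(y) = 5.10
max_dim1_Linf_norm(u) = 0.21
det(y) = -0.03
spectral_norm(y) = 2.98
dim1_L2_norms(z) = [2.18, 2.1, 1.32, 1.51, 1.63, 1.63, 1.59, 1.55, 1.46]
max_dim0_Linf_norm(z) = 1.34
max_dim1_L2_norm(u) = 0.44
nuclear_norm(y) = 12.41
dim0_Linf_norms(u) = [0.19, 0.19, 0.19, 0.19, 0.18, 0.18, 0.2, 0.21, 0.18]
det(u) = -0.00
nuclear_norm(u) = 2.73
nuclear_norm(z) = 12.36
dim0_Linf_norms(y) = [1.01, 0.82, 0.59, 1.09, 0.84, 1.11, 0.73, 1.28, 1.34]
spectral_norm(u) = 0.59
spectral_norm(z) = 2.82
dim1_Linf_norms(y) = [1.11, 1.34, 0.84, 0.83, 1.24, 1.09, 1.1, 0.94, 0.88]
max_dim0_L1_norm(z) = 6.55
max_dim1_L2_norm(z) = 2.18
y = z + u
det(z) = 0.16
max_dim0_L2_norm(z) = 2.45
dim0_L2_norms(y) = [1.42, 1.61, 1.04, 2.0, 1.17, 2.02, 1.19, 2.36, 1.97]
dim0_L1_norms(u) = [0.95, 1.04, 1.05, 0.93, 0.85, 0.53, 0.72, 0.85, 1.08]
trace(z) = -0.57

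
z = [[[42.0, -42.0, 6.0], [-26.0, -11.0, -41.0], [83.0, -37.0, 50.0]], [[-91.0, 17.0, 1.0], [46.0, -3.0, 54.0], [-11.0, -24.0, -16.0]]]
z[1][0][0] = -91.0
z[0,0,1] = -42.0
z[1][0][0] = -91.0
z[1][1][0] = 46.0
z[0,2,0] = 83.0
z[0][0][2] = 6.0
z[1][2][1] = -24.0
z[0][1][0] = -26.0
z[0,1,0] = -26.0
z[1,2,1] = -24.0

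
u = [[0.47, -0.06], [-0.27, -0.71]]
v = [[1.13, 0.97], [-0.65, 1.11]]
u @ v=[[0.57, 0.39], [0.16, -1.05]]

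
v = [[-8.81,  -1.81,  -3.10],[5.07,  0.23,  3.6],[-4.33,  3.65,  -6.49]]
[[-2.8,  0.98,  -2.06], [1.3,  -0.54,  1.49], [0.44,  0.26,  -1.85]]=v @ [[0.23, -0.09, 0.18], [0.41, -0.07, -0.01], [0.01, -0.02, 0.16]]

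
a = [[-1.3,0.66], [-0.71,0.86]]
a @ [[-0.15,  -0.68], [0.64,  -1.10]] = [[0.62, 0.16],[0.66, -0.46]]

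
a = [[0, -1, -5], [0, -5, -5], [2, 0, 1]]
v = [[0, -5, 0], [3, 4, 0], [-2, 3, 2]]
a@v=[[7, -19, -10], [-5, -35, -10], [-2, -7, 2]]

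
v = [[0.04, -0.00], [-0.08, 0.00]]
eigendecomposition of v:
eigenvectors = [[0.0, 0.45], [1.00, -0.89]]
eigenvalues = [0.0, 0.04]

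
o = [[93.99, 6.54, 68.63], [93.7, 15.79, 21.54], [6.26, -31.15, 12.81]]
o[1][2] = 21.54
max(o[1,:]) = 93.7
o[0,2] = 68.63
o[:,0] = [93.99, 93.7, 6.26]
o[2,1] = -31.15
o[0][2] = 68.63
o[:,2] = [68.63, 21.54, 12.81]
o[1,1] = 15.79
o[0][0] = 93.99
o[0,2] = 68.63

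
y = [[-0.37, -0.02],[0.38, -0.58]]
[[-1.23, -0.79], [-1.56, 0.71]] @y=[[0.15,  0.48], [0.85,  -0.38]]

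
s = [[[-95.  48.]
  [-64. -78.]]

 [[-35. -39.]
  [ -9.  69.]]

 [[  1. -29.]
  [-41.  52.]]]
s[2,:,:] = [[1.0, -29.0], [-41.0, 52.0]]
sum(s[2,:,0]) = -40.0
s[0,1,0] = -64.0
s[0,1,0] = -64.0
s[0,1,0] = -64.0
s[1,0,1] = -39.0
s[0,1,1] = -78.0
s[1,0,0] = -35.0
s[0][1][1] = -78.0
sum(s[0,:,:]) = -189.0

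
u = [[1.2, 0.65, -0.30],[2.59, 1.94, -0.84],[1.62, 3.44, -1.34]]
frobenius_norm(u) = 5.42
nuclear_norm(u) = 6.59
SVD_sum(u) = [[0.76, 0.96, -0.39],[1.91, 2.42, -0.98],[2.32, 2.94, -1.19]] + [[0.44,-0.31,0.09], [0.68,-0.48,0.14], [-0.70,0.5,-0.15]] + [[-0.0, -0.00, -0.00], [0.00, 0.0, 0.00], [-0.0, -0.0, -0.00]]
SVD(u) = [[-0.24, -0.41, -0.88], [-0.62, -0.63, 0.47], [-0.75, 0.66, -0.10]] @ diag([5.254381060770889, 1.3322452269937461, 0.001524258693748008]) @ [[-0.59, -0.75, 0.3], [-0.81, 0.57, -0.17], [0.05, 0.34, 0.94]]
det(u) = -0.01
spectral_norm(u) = 5.25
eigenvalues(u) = [1.9, -0.14, 0.04]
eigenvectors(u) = [[-0.24, -0.07, 0.04],[-0.6, -0.30, 0.35],[-0.76, -0.95, 0.93]]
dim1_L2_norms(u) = [1.4, 3.34, 4.03]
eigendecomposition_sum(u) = [[1.38, 0.54, -0.27], [3.53, 1.38, -0.68], [4.44, 1.73, -0.86]] + [[-0.15, 0.09, -0.03], [-0.66, 0.42, -0.13], [-2.10, 1.34, -0.41]] + [[-0.03, 0.02, -0.0],[-0.28, 0.14, -0.02],[-0.73, 0.36, -0.06]]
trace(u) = 1.80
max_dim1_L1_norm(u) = 6.4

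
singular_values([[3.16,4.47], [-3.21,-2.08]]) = [6.57, 1.18]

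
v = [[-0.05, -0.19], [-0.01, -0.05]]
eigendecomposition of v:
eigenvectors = [[0.97,0.97], [-0.22,0.22]]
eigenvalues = [-0.01, -0.09]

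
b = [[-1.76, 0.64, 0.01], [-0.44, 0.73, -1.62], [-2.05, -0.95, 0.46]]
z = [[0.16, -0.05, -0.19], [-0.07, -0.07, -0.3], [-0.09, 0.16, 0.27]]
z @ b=[[0.13, 0.25, -0.0],  [0.77, 0.19, -0.03],  [-0.47, -0.2, -0.14]]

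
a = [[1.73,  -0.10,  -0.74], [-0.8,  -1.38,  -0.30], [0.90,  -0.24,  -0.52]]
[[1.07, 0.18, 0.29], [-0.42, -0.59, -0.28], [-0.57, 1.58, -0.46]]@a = [[1.97, -0.42, -1.0], [-0.51, 0.92, 0.63], [-2.66, -2.01, 0.19]]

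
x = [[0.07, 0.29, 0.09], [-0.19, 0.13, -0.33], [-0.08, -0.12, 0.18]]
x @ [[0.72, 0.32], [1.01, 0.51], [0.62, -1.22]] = [[0.40, 0.06], [-0.21, 0.41], [-0.07, -0.31]]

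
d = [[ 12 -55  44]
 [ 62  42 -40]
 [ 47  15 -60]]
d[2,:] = [47, 15, -60]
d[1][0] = 62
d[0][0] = 12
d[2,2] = -60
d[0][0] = 12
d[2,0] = 47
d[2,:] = [47, 15, -60]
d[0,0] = 12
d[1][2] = -40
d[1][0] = 62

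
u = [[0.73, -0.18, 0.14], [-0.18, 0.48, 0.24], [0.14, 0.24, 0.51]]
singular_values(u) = [0.83, 0.73, 0.16]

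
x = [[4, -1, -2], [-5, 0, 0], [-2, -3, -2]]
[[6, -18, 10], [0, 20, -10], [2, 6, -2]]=x@[[0, -4, 2], [2, 0, 0], [-4, 1, -1]]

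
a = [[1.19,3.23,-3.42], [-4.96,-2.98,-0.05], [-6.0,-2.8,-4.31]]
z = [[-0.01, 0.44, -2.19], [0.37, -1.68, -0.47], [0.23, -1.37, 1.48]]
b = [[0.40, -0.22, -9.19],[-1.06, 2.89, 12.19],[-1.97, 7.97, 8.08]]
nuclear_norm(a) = 15.62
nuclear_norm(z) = 4.86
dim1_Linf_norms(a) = [3.42, 4.96, 6.0]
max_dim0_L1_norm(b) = 29.46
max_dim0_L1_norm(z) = 4.14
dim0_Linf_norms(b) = [1.97, 7.97, 12.19]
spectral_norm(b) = 18.48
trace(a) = -6.10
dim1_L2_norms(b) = [9.2, 12.57, 11.52]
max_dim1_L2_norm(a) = 7.9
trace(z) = -0.21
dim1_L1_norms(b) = [9.81, 16.14, 18.02]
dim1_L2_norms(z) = [2.23, 1.78, 2.03]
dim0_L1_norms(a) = [12.15, 9.01, 7.78]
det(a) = -39.31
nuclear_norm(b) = 24.32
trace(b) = 11.37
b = a @ z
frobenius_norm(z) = 3.51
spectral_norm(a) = 9.51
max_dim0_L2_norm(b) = 17.27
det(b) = -0.80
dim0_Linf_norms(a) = [6.0, 3.23, 4.31]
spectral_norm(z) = 2.93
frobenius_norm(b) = 19.38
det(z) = 0.01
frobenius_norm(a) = 10.93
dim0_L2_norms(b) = [2.27, 8.48, 17.27]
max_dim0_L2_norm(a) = 7.88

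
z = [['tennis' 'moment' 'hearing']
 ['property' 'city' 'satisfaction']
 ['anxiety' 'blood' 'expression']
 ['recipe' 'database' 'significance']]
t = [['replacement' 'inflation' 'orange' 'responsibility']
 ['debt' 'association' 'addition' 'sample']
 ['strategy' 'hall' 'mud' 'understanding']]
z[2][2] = 'expression'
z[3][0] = 'recipe'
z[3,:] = ['recipe', 'database', 'significance']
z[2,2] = 'expression'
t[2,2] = 'mud'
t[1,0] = 'debt'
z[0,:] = ['tennis', 'moment', 'hearing']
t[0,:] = ['replacement', 'inflation', 'orange', 'responsibility']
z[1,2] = 'satisfaction'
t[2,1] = 'hall'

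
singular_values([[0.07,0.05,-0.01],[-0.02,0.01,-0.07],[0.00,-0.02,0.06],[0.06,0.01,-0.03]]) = [0.11, 0.09, 0.03]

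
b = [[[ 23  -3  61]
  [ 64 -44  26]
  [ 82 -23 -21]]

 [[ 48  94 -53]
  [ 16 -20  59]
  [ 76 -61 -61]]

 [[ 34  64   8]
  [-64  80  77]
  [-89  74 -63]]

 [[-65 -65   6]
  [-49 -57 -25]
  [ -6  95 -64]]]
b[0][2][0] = 82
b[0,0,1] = -3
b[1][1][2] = 59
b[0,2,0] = 82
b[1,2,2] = -61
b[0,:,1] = [-3, -44, -23]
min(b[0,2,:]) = -23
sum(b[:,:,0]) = 70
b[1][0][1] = 94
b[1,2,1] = -61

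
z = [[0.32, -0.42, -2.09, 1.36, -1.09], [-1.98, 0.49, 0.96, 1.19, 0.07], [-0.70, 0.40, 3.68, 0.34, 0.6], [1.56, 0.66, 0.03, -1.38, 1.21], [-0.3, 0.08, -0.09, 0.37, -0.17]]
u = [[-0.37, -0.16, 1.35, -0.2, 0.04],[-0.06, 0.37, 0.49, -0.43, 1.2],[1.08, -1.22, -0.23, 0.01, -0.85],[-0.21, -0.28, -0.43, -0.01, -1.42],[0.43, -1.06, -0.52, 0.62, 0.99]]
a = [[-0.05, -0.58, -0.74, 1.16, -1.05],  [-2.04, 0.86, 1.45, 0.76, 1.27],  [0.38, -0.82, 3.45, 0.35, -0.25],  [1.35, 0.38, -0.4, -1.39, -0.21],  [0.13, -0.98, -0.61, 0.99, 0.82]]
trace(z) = 2.94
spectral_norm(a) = 4.05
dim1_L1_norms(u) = [2.12, 2.55, 3.39, 2.35, 3.62]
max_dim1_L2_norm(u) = 1.85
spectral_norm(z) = 4.69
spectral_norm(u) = 2.50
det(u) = 1.29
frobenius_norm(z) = 5.95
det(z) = 0.89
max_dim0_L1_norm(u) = 4.5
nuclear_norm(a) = 10.90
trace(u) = 0.75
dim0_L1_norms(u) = [2.15, 3.09, 3.02, 1.27, 4.5]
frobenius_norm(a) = 5.70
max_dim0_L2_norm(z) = 4.34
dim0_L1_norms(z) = [4.86, 2.05, 6.85, 4.64, 3.14]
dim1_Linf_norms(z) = [2.09, 1.98, 3.68, 1.56, 0.37]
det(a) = -7.71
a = u + z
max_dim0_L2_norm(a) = 3.88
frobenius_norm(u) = 3.57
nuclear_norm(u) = 6.85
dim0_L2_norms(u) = [1.24, 1.69, 1.6, 0.78, 2.27]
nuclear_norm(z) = 10.04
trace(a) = 3.69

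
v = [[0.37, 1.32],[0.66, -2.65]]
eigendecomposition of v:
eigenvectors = [[0.98,-0.37], [0.20,0.93]]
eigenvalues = [0.64, -2.92]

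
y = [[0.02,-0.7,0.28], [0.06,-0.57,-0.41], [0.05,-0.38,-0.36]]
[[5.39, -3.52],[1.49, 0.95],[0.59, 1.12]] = y @ [[-3.00, -7.97], [-6.05, 2.19], [4.33, -6.52]]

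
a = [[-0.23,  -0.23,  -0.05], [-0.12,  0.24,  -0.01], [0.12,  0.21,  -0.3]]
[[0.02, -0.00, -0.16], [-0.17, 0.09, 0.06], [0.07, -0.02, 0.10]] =a@[[0.5, -0.27, 0.27], [-0.49, 0.25, 0.4], [-0.38, 0.14, 0.05]]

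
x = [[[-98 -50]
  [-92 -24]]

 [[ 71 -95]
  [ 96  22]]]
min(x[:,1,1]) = -24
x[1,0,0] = 71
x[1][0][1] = -95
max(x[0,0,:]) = -50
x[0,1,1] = -24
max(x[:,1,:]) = 96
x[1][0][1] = -95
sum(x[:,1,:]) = 2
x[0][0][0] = -98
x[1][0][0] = 71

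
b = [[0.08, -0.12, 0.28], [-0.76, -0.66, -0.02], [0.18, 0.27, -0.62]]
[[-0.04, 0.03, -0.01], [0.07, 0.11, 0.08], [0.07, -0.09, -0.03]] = b@ [[-0.06, -0.05, -0.12], [-0.04, -0.11, 0.01], [-0.14, 0.08, 0.02]]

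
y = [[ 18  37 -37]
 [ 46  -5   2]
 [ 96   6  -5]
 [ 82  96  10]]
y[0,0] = 18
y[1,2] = 2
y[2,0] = 96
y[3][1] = 96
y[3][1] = 96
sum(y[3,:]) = 188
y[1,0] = 46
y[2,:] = [96, 6, -5]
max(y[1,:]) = 46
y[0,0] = 18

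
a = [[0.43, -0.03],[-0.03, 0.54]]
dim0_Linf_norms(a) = [0.43, 0.54]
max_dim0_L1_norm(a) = 0.57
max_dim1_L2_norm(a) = 0.54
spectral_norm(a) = 0.55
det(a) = 0.23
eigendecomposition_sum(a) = [[0.4, 0.10], [0.10, 0.03]] + [[0.03, -0.13], [-0.13, 0.51]]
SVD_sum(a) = [[0.03, -0.13], [-0.13, 0.51]] + [[0.4, 0.10], [0.1, 0.03]]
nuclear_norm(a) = 0.97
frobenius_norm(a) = 0.69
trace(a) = 0.97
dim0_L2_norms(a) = [0.43, 0.54]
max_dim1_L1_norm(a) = 0.57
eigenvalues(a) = [0.42, 0.55]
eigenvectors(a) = [[-0.97, 0.25], [-0.25, -0.97]]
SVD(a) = [[-0.25, 0.97], [0.97, 0.25]] @ diag([0.5476498204307084, 0.4223501795692917]) @ [[-0.25, 0.97], [0.97, 0.25]]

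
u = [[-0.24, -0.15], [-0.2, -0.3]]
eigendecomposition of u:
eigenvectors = [[0.72, 0.59],[-0.7, 0.81]]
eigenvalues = [-0.09, -0.45]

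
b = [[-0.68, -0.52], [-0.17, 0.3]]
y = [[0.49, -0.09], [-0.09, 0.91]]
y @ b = [[-0.32, -0.28], [-0.09, 0.32]]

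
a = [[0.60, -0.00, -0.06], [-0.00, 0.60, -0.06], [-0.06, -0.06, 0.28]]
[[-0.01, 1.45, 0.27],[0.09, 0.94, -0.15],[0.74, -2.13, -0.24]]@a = [[-0.02,0.85,-0.01], [0.06,0.57,-0.1], [0.46,-1.26,0.02]]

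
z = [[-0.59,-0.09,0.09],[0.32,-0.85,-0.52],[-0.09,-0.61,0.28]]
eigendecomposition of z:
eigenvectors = [[-0.09, -0.86, 0.11], [-0.9, -0.37, -0.34], [-0.42, -0.35, 0.94]]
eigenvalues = [-1.06, -0.59, 0.49]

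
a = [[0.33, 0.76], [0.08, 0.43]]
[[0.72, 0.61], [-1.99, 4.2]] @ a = [[0.29, 0.81], [-0.32, 0.29]]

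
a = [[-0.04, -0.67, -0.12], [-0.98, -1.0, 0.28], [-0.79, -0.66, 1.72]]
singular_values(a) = [2.29, 1.06, 0.37]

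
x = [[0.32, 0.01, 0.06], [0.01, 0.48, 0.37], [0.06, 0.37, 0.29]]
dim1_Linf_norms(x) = [0.32, 0.48, 0.37]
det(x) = -0.00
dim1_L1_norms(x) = [0.39, 0.86, 0.72]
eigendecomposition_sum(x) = [[0.01, 0.06, 0.05],[0.06, 0.47, 0.37],[0.05, 0.37, 0.29]] + [[0.31, -0.05, 0.01], [-0.05, 0.01, -0.0], [0.01, -0.0, 0.0]] + [[-0.0,-0.00,0.00], [-0.00,-0.0,0.0], [0.0,0.00,-0.0]]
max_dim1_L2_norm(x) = 0.61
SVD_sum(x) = [[0.01, 0.06, 0.05], [0.06, 0.47, 0.37], [0.05, 0.37, 0.29]] + [[0.31,-0.05,0.01],[-0.05,0.01,-0.0],[0.01,-0.00,0.00]] + [[-0.0, -0.0, 0.00],  [-0.00, -0.00, 0.0],  [0.00, 0.00, -0.0]]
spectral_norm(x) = 0.77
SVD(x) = [[-0.10, 0.99, -0.13],  [-0.78, -0.16, -0.60],  [-0.61, 0.04, 0.79]] @ diag([0.7714443692255936, 0.3208865098332107, 0.002330879058804282]) @ [[-0.10, -0.78, -0.61], [0.99, -0.16, 0.04], [0.13, 0.6, -0.79]]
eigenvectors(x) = [[0.10,0.99,-0.13], [0.78,-0.16,-0.60], [0.61,0.04,0.79]]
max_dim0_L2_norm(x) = 0.61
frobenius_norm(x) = 0.84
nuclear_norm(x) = 1.09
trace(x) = 1.09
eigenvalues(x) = [0.77, 0.32, -0.0]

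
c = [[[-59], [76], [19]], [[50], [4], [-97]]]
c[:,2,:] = [[19], [-97]]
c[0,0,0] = -59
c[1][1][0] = 4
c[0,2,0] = 19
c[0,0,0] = -59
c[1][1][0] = 4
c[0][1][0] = 76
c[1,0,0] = 50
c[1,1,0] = 4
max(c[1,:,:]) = 50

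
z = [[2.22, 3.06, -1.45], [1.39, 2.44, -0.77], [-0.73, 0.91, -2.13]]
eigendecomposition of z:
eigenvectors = [[-0.82, -0.67, 0.26], [-0.58, 0.61, 0.08], [0.01, 0.42, 0.96]]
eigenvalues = [4.41, 0.37, -2.25]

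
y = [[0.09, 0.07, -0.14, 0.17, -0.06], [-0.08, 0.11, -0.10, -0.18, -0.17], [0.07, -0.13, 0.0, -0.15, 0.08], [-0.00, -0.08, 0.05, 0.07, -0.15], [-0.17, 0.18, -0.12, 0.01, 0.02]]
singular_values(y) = [0.37, 0.31, 0.23, 0.17, 0.06]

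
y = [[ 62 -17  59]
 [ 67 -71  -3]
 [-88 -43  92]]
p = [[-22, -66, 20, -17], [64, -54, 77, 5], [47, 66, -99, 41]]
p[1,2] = 77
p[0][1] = -66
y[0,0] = 62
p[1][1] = -54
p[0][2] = 20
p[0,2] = 20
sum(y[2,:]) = -39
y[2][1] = -43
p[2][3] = 41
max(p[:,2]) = 77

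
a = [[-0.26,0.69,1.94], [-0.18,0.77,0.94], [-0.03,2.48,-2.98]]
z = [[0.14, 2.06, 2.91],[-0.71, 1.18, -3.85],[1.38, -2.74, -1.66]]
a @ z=[[2.15,  -5.04,  -6.63], [0.73,  -2.04,  -5.05], [-5.88,  11.03,  -4.69]]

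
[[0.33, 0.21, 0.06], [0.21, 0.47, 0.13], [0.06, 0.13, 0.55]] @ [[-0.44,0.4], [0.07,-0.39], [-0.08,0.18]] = [[-0.14, 0.06], [-0.07, -0.08], [-0.06, 0.07]]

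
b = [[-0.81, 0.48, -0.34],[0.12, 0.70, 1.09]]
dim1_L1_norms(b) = [1.63, 1.91]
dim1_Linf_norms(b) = [0.81, 1.09]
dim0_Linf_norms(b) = [0.81, 0.7, 1.09]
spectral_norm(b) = 1.31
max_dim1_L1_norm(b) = 1.91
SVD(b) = [[-0.18,0.98], [0.98,0.18]] @ diag([1.3102692293094, 0.9888349441261419]) @ [[0.2, 0.46, 0.87], [-0.78, 0.61, -0.14]]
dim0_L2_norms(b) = [0.82, 0.85, 1.14]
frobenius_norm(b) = 1.64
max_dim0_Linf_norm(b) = 1.09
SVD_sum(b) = [[-0.05,-0.11,-0.21], [0.26,0.59,1.11]] + [[-0.76, 0.59, -0.13], [-0.14, 0.11, -0.02]]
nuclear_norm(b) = 2.30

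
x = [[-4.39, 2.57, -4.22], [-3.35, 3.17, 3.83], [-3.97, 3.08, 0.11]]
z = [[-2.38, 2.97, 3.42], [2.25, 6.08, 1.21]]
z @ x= [[-13.08, 13.83, 21.79], [-35.05, 28.78, 13.92]]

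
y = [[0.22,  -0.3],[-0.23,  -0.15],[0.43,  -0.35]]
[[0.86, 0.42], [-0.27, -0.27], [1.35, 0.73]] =y @ [[2.06, 1.42],[-1.34, -0.35]]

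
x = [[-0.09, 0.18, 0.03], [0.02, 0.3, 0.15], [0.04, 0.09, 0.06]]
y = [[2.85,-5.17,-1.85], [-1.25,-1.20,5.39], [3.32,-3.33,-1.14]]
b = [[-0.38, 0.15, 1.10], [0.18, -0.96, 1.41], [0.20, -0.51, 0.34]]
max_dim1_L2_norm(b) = 1.72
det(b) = -0.01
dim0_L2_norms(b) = [0.47, 1.1, 1.82]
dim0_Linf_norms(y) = [3.32, 5.17, 5.39]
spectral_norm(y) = 7.97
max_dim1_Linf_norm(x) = 0.3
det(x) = 0.00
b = x @ y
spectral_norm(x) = 0.39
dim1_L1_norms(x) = [0.3, 0.47, 0.19]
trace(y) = 0.51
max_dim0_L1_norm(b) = 2.85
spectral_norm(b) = 2.00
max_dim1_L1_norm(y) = 9.87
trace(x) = 0.27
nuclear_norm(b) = 2.87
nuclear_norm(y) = 14.42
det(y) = -45.17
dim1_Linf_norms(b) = [1.1, 1.41, 0.51]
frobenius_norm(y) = 9.68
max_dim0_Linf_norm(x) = 0.3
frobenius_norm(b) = 2.18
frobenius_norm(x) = 0.41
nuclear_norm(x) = 0.51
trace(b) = -1.00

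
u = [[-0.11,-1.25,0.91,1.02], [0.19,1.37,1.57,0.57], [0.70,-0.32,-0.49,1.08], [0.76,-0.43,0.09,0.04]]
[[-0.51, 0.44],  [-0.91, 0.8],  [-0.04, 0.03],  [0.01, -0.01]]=u@ [[0.02,-0.02], [-0.1,0.09], [-0.40,0.35], [-0.26,0.23]]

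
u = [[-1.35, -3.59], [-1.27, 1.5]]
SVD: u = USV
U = [[-0.96, 0.29], [0.29, 0.96]]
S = [3.98, 1.65]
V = [[0.23, 0.97], [-0.97, 0.23]]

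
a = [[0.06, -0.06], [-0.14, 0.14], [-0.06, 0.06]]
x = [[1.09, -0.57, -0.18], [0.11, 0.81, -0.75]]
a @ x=[[0.06, -0.08, 0.03], [-0.14, 0.19, -0.08], [-0.06, 0.08, -0.03]]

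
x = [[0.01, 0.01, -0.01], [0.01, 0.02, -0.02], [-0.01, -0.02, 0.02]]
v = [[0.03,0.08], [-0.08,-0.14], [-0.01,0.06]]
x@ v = [[-0.0, -0.0],[-0.0, -0.00],[0.00, 0.0]]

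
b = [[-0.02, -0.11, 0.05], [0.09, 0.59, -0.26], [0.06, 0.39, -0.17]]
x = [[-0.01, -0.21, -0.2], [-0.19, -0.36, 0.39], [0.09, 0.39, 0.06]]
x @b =[[-0.03, -0.20, 0.09], [-0.01, -0.04, 0.02], [0.04, 0.24, -0.11]]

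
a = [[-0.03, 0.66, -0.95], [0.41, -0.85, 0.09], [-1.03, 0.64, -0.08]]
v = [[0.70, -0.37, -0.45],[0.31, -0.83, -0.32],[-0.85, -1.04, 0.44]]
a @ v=[[0.99, 0.45, -0.62],[-0.05, 0.46, 0.13],[-0.45, -0.07, 0.22]]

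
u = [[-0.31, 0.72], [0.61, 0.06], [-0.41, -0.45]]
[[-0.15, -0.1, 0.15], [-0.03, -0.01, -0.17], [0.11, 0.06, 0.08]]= u@[[-0.03, 0.00, -0.29],[-0.22, -0.14, 0.09]]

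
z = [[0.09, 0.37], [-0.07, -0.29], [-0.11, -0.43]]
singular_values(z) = [0.66, 0.0]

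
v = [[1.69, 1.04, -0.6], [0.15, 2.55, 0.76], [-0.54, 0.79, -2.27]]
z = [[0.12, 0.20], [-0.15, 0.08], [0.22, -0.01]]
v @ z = [[-0.09, 0.43], [-0.20, 0.23], [-0.68, -0.02]]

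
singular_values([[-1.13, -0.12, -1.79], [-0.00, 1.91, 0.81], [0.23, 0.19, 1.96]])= [3.05, 1.74, 0.62]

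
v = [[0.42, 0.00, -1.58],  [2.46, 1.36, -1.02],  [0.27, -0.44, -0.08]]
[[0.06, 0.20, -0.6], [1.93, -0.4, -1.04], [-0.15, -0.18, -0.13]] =v @[[0.48, -0.38, -0.33],[0.62, 0.22, 0.05],[0.09, -0.23, 0.29]]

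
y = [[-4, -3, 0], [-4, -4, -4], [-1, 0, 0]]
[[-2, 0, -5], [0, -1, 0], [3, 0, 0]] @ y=[[13, 6, 0], [4, 4, 4], [-12, -9, 0]]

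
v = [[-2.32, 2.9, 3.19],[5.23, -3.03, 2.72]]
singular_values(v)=[7.05, 4.26]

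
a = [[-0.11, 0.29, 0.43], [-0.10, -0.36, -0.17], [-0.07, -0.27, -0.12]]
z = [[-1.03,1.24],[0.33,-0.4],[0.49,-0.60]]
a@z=[[0.42, -0.51], [-0.10, 0.12], [-0.08, 0.09]]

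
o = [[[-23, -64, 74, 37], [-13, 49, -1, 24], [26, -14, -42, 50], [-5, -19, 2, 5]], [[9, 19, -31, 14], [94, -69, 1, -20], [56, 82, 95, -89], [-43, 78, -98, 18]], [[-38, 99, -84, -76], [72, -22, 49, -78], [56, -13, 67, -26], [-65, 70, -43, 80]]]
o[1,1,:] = [94, -69, 1, -20]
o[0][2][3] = 50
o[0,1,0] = -13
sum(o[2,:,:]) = 48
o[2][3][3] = 80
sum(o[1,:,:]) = 116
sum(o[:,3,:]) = -20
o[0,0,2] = 74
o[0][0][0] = -23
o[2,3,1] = 70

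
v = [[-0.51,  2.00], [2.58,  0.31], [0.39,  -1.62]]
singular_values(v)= [2.79, 2.45]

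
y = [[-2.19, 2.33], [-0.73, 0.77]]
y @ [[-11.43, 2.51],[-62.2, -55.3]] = [[-119.89, -134.35], [-39.55, -44.41]]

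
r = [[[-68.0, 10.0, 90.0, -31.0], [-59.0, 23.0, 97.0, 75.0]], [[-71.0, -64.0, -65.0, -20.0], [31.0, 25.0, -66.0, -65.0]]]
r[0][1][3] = 75.0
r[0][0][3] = -31.0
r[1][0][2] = -65.0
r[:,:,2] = [[90.0, 97.0], [-65.0, -66.0]]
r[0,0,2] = 90.0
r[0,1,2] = 97.0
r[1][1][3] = -65.0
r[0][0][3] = -31.0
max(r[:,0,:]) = 90.0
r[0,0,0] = -68.0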